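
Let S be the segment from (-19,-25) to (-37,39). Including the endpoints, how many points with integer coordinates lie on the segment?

3

The number of lattice points on a segment between lattice points is gcd(|Δx|,|Δy|) + 1 = gcd(18,64) + 1 = 2 + 1 = 3.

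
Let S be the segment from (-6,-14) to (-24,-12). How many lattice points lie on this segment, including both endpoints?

The number of lattice points on a segment between lattice points is gcd(|Δx|,|Δy|) + 1 = gcd(18,2) + 1 = 2 + 1 = 3.

3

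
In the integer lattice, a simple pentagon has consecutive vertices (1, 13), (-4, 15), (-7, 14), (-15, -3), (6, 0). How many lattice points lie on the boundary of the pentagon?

7

Summing gcd(|Δx|,|Δy|) over the edges gives the boundary count: gcd(5,2) + gcd(3,1) + gcd(8,17) + gcd(21,3) + gcd(5,13) = 1+1+1+3+1 = 7.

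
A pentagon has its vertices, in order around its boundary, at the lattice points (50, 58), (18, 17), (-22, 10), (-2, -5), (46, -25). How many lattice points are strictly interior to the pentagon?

2339

The shoelace formula gives twice the area as |[50·17 − 18·58] + [18·10 − (-22)·17] + [(-22)·(-5) − (-2)·10] + [(-2)·(-25) − 46·(-5)] + [46·58 − 50·(-25)]| = 4688, so the area is 2344.
The number of boundary lattice points is Σ gcd(|Δx|,|Δy|) = gcd(32,41) + gcd(40,7) + gcd(20,15) + gcd(48,20) + gcd(4,83) = 1+1+5+4+1 = 12.
Pick's theorem gives I = A − B/2 + 1 = 2344 − 12/2 + 1 = 2339.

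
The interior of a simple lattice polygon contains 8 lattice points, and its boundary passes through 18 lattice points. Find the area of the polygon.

By Pick's theorem, A = I + B/2 − 1 = 8 + 18/2 − 1 = 16.

16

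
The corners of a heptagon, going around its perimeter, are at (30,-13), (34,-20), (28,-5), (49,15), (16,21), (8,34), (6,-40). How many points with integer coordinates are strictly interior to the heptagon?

By the shoelace formula, twice the signed area is |[30·(-20) − 34·(-13)] + [34·(-5) − 28·(-20)] + [28·15 − 49·(-5)] + [49·21 − 16·15] + [16·34 − 8·21] + [8·(-40) − 6·34] + [6·(-13) − 30·(-40)]| = 2660, so the area is 1330.
The number of boundary lattice points is Σ gcd(|Δx|,|Δy|) = gcd(4,7) + gcd(6,15) + gcd(21,20) + gcd(33,6) + gcd(8,13) + gcd(2,74) + gcd(24,27) = 1+3+1+3+1+2+3 = 14.
By Pick's theorem A = I + B/2 − 1, so I = 1330 − 14/2 + 1 = 1324.

1324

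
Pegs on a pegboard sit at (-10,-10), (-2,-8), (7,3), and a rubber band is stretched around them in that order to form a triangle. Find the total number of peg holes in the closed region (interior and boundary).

38

The shoelace formula gives twice the area as |[(-10)·(-8) − (-2)·(-10)] + [(-2)·3 − 7·(-8)] + [7·(-10) − (-10)·3]| = 70, so the area is 35.
The number of boundary lattice points is Σ gcd(|Δx|,|Δy|) = gcd(8,2) + gcd(9,11) + gcd(17,13) = 2+1+1 = 4.
Pick's theorem gives I = A − B/2 + 1 = 35 − 4/2 + 1 = 34, so the closed region contains I + B = 34 + 4 = 38 lattice points.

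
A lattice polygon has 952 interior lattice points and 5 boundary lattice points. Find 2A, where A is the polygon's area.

1907

Pick's theorem states A = I + B/2 − 1, so A = 952 + 5/2 − 1 = 1907/2.
Hence 2A = 1907.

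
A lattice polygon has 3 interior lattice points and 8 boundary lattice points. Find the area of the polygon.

6

Pick's theorem states A = I + B/2 − 1, so A = 3 + 8/2 − 1 = 6.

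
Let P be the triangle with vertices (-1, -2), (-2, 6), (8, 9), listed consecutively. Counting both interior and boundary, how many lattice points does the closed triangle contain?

The shoelace formula gives twice the area as |((-1)·6 − (-2)·(-2)) + ((-2)·9 − 8·6) + (8·(-2) − (-1)·9)| = 83, so the area is 41.5.
Summing gcd(|Δx|,|Δy|) over the edges gives the boundary count: gcd(1,8) + gcd(10,3) + gcd(9,11) = 1+1+1 = 3.
Pick's theorem gives I = A − B/2 + 1 = 41.5 − 3/2 + 1 = 41, so the closed region contains I + B = 41 + 3 = 44 lattice points.

44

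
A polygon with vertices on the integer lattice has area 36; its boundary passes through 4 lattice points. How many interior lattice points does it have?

Pick's theorem A = I + B/2 − 1 rearranges to I = A − B/2 + 1 = 36 − 4/2 + 1 = 35.

35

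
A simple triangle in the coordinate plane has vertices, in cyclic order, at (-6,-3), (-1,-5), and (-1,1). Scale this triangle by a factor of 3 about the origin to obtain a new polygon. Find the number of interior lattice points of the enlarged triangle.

124

By the shoelace formula, twice the signed area is |[(-6)·(-5) − (-1)·(-3)] + [(-1)·1 − (-1)·(-5)] + [(-1)·(-3) − (-6)·1]| = 30, so the area is 15.
Summing gcd(|Δx|,|Δy|) over the edges gives the boundary count: gcd(5,2) + gcd(0,6) + gcd(5,4) = 1+6+1 = 8.
Scaling by 3 multiplies the area by 3² = 9 (so the new area is 135) and multiplies the boundary lattice-point count by 3, giving 24.
By Pick's theorem, the interior count of the dilated polygon is 135 − 24/2 + 1 = 124.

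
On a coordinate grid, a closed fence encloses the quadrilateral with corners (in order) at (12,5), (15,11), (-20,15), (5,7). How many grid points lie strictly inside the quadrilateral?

112

By the shoelace formula, twice the signed area is |[12·11 − 15·5] + [15·15 − (-20)·11] + [(-20)·7 − 5·15] + [5·5 − 12·7]| = 228, so the area is 114.
Summing gcd(|Δx|,|Δy|) over the edges gives the boundary count: gcd(3,6) + gcd(35,4) + gcd(25,8) + gcd(7,2) = 3+1+1+1 = 6.
By Pick's theorem A = I + B/2 − 1, so I = 114 − 6/2 + 1 = 112.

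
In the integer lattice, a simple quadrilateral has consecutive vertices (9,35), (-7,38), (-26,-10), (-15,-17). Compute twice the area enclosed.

By the shoelace formula, twice the signed area is |[9·38 − (-7)·35] + [(-7)·(-10) − (-26)·38] + [(-26)·(-17) − (-15)·(-10)] + [(-15)·35 − 9·(-17)]| = 1565, so the area is 1565/2.

1565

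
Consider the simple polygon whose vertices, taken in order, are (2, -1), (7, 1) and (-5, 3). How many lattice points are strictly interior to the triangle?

By the shoelace formula, twice the signed area is |(2·1 − 7·(-1)) + (7·3 − (-5)·1) + ((-5)·(-1) − 2·3)| = 34, so the area is 17.
Summing gcd(|Δx|,|Δy|) over the edges gives the boundary count: gcd(5,2) + gcd(12,2) + gcd(7,4) = 1+2+1 = 4.
Pick's theorem gives I = A − B/2 + 1 = 17 − 4/2 + 1 = 16.

16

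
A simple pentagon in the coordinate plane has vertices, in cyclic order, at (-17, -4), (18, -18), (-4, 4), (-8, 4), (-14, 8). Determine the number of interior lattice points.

271

The shoelace formula gives twice the area as |[(-17)·(-18) − 18·(-4)] + [18·4 − (-4)·(-18)] + [(-4)·4 − (-8)·4] + [(-8)·8 − (-14)·4] + [(-14)·(-4) − (-17)·8]| = 578, so the area is 289.
The number of boundary lattice points is Σ gcd(|Δx|,|Δy|) = gcd(35,14) + gcd(22,22) + gcd(4,0) + gcd(6,4) + gcd(3,12) = 7+22+4+2+3 = 38.
Pick's theorem gives I = A − B/2 + 1 = 289 − 38/2 + 1 = 271.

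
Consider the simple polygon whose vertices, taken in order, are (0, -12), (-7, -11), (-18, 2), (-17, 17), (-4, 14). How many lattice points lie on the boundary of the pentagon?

Summing gcd(|Δx|,|Δy|) over the edges gives the boundary count: gcd(7,1) + gcd(11,13) + gcd(1,15) + gcd(13,3) + gcd(4,26) = 1+1+1+1+2 = 6.

6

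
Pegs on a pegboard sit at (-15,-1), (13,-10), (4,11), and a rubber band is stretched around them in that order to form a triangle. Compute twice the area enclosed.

507

The shoelace formula gives twice the area as |((-15)·(-10) − 13·(-1)) + (13·11 − 4·(-10)) + (4·(-1) − (-15)·11)| = 507, so the area is 253.5.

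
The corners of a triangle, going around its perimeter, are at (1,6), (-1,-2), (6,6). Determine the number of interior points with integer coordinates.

17

Using the shoelace formula, 2A = |(1·(-2) − (-1)·6) + ((-1)·6 − 6·(-2)) + (6·6 − 1·6)| = 40, so the area is 20.
Along each edge there are gcd(|Δx|,|Δy|)+1 lattice points, so counting each shared vertex once the boundary has gcd(2,8) + gcd(7,8) + gcd(5,0) = 2+1+5 = 8.
By Pick's theorem A = I + B/2 − 1, so I = 20 − 8/2 + 1 = 17.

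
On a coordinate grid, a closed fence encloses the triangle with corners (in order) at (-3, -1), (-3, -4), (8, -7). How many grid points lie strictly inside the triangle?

15

By the shoelace formula, twice the signed area is |[(-3)·(-4) − (-3)·(-1)] + [(-3)·(-7) − 8·(-4)] + [8·(-1) − (-3)·(-7)]| = 33, so the area is 33/2.
Along each edge there are gcd(|Δx|,|Δy|)+1 lattice points, so counting each shared vertex once the boundary has gcd(0,3) + gcd(11,3) + gcd(11,6) = 3+1+1 = 5.
Pick's theorem gives I = A − B/2 + 1 = 33/2 − 5/2 + 1 = 15.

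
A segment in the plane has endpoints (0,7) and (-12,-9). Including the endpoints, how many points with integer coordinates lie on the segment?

5

The number of lattice points on a segment between lattice points is gcd(|Δx|,|Δy|) + 1 = gcd(12,16) + 1 = 4 + 1 = 5.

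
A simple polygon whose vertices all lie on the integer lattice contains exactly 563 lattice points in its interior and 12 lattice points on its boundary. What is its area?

568

Pick's theorem states A = I + B/2 − 1, so A = 563 + 12/2 − 1 = 568.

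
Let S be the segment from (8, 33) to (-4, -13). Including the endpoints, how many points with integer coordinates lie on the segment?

The number of lattice points on a segment between lattice points is gcd(|Δx|,|Δy|) + 1 = gcd(12,46) + 1 = 2 + 1 = 3.

3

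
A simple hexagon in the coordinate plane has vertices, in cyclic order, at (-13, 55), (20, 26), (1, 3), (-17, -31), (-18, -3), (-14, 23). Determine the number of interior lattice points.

The shoelace formula gives twice the area as |((-13)·26 − 20·55) + (20·3 − 1·26) + (1·(-31) − (-17)·3) + ((-17)·(-3) − (-18)·(-31)) + ((-18)·23 − (-14)·(-3)) + ((-14)·55 − (-13)·23)| = 2818, so the area is 1409.
Along each edge there are gcd(|Δx|,|Δy|)+1 lattice points, so counting each shared vertex once the boundary has gcd(33,29) + gcd(19,23) + gcd(18,34) + gcd(1,28) + gcd(4,26) + gcd(1,32) = 1+1+2+1+2+1 = 8.
By Pick's theorem A = I + B/2 − 1, so I = 1409 − 8/2 + 1 = 1406.

1406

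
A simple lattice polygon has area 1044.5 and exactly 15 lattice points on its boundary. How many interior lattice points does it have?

1038

From Pick's theorem, I = A − B/2 + 1 = 1044.5 − 15/2 + 1 = 1038.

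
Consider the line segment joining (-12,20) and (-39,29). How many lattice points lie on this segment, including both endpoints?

The number of lattice points on a segment between lattice points is gcd(|Δx|,|Δy|) + 1 = gcd(27,9) + 1 = 9 + 1 = 10.

10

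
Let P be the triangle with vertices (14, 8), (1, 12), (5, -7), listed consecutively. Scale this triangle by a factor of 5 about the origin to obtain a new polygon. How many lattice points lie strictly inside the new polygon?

2876

The shoelace formula gives twice the area as |[14·12 − 1·8] + [1·(-7) − 5·12] + [5·8 − 14·(-7)]| = 231, so the area is 115.5.
The number of boundary lattice points is Σ gcd(|Δx|,|Δy|) = gcd(13,4) + gcd(4,19) + gcd(9,15) = 1+1+3 = 5.
Scaling by 5 multiplies the area by 5² = 25 (so the new area is 2887.5) and multiplies the boundary lattice-point count by 5, giving 25.
By Pick's theorem, the interior count of the dilated polygon is 2887.5 − 25/2 + 1 = 2876.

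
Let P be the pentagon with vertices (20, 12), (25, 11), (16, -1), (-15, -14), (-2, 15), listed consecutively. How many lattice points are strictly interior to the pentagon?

By the shoelace formula, twice the signed area is |[20·11 − 25·12] + [25·(-1) − 16·11] + [16·(-14) − (-15)·(-1)] + [(-15)·15 − (-2)·(-14)] + [(-2)·12 − 20·15]| = 1097, so the area is 1097/2.
The number of boundary lattice points is Σ gcd(|Δx|,|Δy|) = gcd(5,1) + gcd(9,12) + gcd(31,13) + gcd(13,29) + gcd(22,3) = 1+3+1+1+1 = 7.
By Pick's theorem A = I + B/2 − 1, so I = 1097/2 − 7/2 + 1 = 546.

546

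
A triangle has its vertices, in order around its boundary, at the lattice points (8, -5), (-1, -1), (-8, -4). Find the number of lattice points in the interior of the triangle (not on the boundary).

The shoelace formula gives twice the area as |(8·(-1) − (-1)·(-5)) + ((-1)·(-4) − (-8)·(-1)) + ((-8)·(-5) − 8·(-4))| = 55, so the area is 27.5.
The number of boundary lattice points is Σ gcd(|Δx|,|Δy|) = gcd(9,4) + gcd(7,3) + gcd(16,1) = 1+1+1 = 3.
Pick's theorem gives I = A − B/2 + 1 = 27.5 − 3/2 + 1 = 27.

27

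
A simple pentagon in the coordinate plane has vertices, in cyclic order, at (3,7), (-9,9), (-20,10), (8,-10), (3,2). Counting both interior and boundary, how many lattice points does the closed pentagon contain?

Using the shoelace formula, 2A = |[3·9 − (-9)·7] + [(-9)·10 − (-20)·9] + [(-20)·(-10) − 8·10] + [8·2 − 3·(-10)] + [3·7 − 3·2]| = 361, so the area is 361/2.
The number of boundary lattice points is Σ gcd(|Δx|,|Δy|) = gcd(12,2) + gcd(11,1) + gcd(28,20) + gcd(5,12) + gcd(0,5) = 2+1+4+1+5 = 13.
Pick's theorem gives I = A − B/2 + 1 = 361/2 − 13/2 + 1 = 175, so the closed region contains I + B = 175 + 13 = 188 lattice points.

188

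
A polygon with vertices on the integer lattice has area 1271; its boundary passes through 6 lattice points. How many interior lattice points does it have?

Pick's theorem A = I + B/2 − 1 rearranges to I = A − B/2 + 1 = 1271 − 6/2 + 1 = 1269.

1269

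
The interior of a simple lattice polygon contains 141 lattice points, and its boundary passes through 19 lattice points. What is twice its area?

299

By Pick's theorem, A = I + B/2 − 1 = 141 + 19/2 − 1 = 299/2.
Hence 2A = 299.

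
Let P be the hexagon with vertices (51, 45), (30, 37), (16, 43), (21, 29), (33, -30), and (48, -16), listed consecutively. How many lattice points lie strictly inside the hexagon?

The shoelace formula gives twice the area as |(51·37 − 30·45) + (30·43 − 16·37) + (16·29 − 21·43) + (21·(-30) − 33·29) + (33·(-16) − 48·(-30)) + (48·45 − 51·(-16))| = 3097, so the area is 3097/2.
Along each edge there are gcd(|Δx|,|Δy|)+1 lattice points, so counting each shared vertex once the boundary has gcd(21,8) + gcd(14,6) + gcd(5,14) + gcd(12,59) + gcd(15,14) + gcd(3,61) = 1+2+1+1+1+1 = 7.
By Pick's theorem A = I + B/2 − 1, so I = 3097/2 − 7/2 + 1 = 1546.

1546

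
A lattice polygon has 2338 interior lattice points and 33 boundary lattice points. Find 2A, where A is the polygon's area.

By Pick's theorem, A = I + B/2 − 1 = 2338 + 33/2 − 1 = 4707/2.
Hence 2A = 4707.

4707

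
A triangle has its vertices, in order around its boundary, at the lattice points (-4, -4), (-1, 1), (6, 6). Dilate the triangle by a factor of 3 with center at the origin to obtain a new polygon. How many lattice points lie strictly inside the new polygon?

The shoelace formula gives twice the area as |((-4)·1 − (-1)·(-4)) + ((-1)·6 − 6·1) + (6·(-4) − (-4)·6)| = 20, so the area is 10.
The number of boundary lattice points is Σ gcd(|Δx|,|Δy|) = gcd(3,5) + gcd(7,5) + gcd(10,10) = 1+1+10 = 12.
Scaling by 3 multiplies the area by 3² = 9 (so the new area is 90) and multiplies the boundary lattice-point count by 3, giving 36.
By Pick's theorem, the interior count of the dilated polygon is 90 − 36/2 + 1 = 73.

73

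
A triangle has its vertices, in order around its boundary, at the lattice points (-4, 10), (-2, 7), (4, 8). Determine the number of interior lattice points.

9

Using the shoelace formula, 2A = |((-4)·7 − (-2)·10) + ((-2)·8 − 4·7) + (4·10 − (-4)·8)| = 20, so the area is 10.
The number of boundary lattice points is Σ gcd(|Δx|,|Δy|) = gcd(2,3) + gcd(6,1) + gcd(8,2) = 1+1+2 = 4.
Pick's theorem gives I = A − B/2 + 1 = 10 − 4/2 + 1 = 9.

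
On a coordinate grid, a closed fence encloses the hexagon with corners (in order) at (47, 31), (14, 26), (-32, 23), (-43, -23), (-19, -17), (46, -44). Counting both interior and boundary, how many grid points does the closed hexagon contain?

The shoelace formula gives twice the area as |(47·26 − 14·31) + (14·23 − (-32)·26) + ((-32)·(-23) − (-43)·23) + ((-43)·(-17) − (-19)·(-23)) + ((-19)·(-44) − 46·(-17)) + (46·31 − 47·(-44))| = 9073, so the area is 4536.5.
The number of boundary lattice points is Σ gcd(|Δx|,|Δy|) = gcd(33,5) + gcd(46,3) + gcd(11,46) + gcd(24,6) + gcd(65,27) + gcd(1,75) = 1+1+1+6+1+1 = 11.
Pick's theorem gives I = A − B/2 + 1 = 4536.5 − 11/2 + 1 = 4532, so the closed region contains I + B = 4532 + 11 = 4543 lattice points.

4543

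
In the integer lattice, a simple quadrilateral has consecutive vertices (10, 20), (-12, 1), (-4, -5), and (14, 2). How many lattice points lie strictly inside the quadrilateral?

316

By the shoelace formula, twice the signed area is |(10·1 − (-12)·20) + ((-12)·(-5) − (-4)·1) + ((-4)·2 − 14·(-5)) + (14·20 − 10·2)| = 636, so the area is 318.
Along each edge there are gcd(|Δx|,|Δy|)+1 lattice points, so counting each shared vertex once the boundary has gcd(22,19) + gcd(8,6) + gcd(18,7) + gcd(4,18) = 1+2+1+2 = 6.
By Pick's theorem A = I + B/2 − 1, so I = 318 − 6/2 + 1 = 316.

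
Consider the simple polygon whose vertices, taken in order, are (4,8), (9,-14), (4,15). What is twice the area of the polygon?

The shoelace formula gives twice the area as |[4·(-14) − 9·8] + [9·15 − 4·(-14)] + [4·8 − 4·15]| = 35, so the area is 17.5.

35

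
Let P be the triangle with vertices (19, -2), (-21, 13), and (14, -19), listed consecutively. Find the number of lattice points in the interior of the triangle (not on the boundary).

By the shoelace formula, twice the signed area is |[19·13 − (-21)·(-2)] + [(-21)·(-19) − 14·13] + [14·(-2) − 19·(-19)]| = 755, so the area is 377.5.
Along each edge there are gcd(|Δx|,|Δy|)+1 lattice points, so counting each shared vertex once the boundary has gcd(40,15) + gcd(35,32) + gcd(5,17) = 5+1+1 = 7.
By Pick's theorem A = I + B/2 − 1, so I = 377.5 − 7/2 + 1 = 375.

375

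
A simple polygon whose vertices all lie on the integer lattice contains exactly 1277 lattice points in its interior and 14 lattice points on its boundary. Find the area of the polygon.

By Pick's theorem, A = I + B/2 − 1 = 1277 + 14/2 − 1 = 1283.

1283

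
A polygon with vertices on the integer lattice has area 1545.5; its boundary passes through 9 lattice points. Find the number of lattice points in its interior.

1542

From Pick's theorem, I = A − B/2 + 1 = 1545.5 − 9/2 + 1 = 1542.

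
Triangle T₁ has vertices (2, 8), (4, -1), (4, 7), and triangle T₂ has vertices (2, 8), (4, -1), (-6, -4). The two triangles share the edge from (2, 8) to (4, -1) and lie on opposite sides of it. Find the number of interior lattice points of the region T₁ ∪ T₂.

50

The union is the simple quadrilateral with vertices (2, 8), (4, 7), (4, -1), (-6, -4) in order.
Using the shoelace formula, 2A = |[2·7 − 4·8] + [4·(-1) − 4·7] + [4·(-4) − (-6)·(-1)] + [(-6)·8 − 2·(-4)]| = 112, so the area is 56.
Along each edge there are gcd(|Δx|,|Δy|)+1 lattice points, so counting each shared vertex once the boundary has gcd(2,1) + gcd(0,8) + gcd(10,3) + gcd(8,12) = 1+8+1+4 = 14.
By Pick's theorem I = A − B/2 + 1 = 56 − 14/2 + 1 = 50.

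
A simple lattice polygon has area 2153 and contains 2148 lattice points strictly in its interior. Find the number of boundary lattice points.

Pick's theorem gives A = I + B/2 − 1, so B = 2(A − I + 1) = 2(2153 − 2148 + 1) = 12.

12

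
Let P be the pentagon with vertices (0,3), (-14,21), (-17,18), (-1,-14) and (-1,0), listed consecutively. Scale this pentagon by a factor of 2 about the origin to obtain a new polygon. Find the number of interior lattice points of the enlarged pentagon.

737

The shoelace formula gives twice the area as |(0·21 − (-14)·3) + ((-14)·18 − (-17)·21) + ((-17)·(-14) − (-1)·18) + ((-1)·0 − (-1)·(-14)) + ((-1)·3 − 0·0)| = 386, so the area is 193.
Along each edge there are gcd(|Δx|,|Δy|)+1 lattice points, so counting each shared vertex once the boundary has gcd(14,18) + gcd(3,3) + gcd(16,32) + gcd(0,14) + gcd(1,3) = 2+3+16+14+1 = 36.
Scaling by 2 multiplies the area by 2² = 4 (so the new area is 772) and multiplies the boundary lattice-point count by 2, giving 72.
By Pick's theorem, the interior count of the dilated polygon is 772 − 72/2 + 1 = 737.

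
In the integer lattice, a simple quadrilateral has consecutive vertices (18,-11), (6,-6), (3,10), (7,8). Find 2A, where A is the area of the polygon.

By the shoelace formula, twice the signed area is |(18·(-6) − 6·(-11)) + (6·10 − 3·(-6)) + (3·8 − 7·10) + (7·(-11) − 18·8)| = 231, so the area is 231/2.

231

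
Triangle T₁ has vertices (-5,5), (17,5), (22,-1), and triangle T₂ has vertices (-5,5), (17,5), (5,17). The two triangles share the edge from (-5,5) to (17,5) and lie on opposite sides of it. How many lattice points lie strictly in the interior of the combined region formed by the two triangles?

The union is the simple quadrilateral with vertices (-5,5), (22,-1), (17,5), (5,17) in order.
Using the shoelace formula, 2A = |[(-5)·(-1) − 22·5] + [22·5 − 17·(-1)] + [17·17 − 5·5] + [5·5 − (-5)·17]| = 396, so the area is 198.
Summing gcd(|Δx|,|Δy|) over the edges gives the boundary count: gcd(27,6) + gcd(5,6) + gcd(12,12) + gcd(10,12) = 3+1+12+2 = 18.
By Pick's theorem I = A − B/2 + 1 = 198 − 18/2 + 1 = 190.

190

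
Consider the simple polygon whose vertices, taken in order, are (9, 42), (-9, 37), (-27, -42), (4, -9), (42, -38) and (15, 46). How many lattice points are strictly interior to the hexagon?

By the shoelace formula, twice the signed area is |(9·37 − (-9)·42) + ((-9)·(-42) − (-27)·37) + ((-27)·(-9) − 4·(-42)) + (4·(-38) − 42·(-9)) + (42·46 − 15·(-38)) + (15·42 − 9·46)| = 5443, so the area is 5443/2.
Along each edge there are gcd(|Δx|,|Δy|)+1 lattice points, so counting each shared vertex once the boundary has gcd(18,5) + gcd(18,79) + gcd(31,33) + gcd(38,29) + gcd(27,84) + gcd(6,4) = 1+1+1+1+3+2 = 9.
By Pick's theorem A = I + B/2 − 1, so I = 5443/2 − 9/2 + 1 = 2718.

2718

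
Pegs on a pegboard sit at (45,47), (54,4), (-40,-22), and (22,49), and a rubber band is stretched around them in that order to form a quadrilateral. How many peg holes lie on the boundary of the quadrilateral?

5

Along each edge there are gcd(|Δx|,|Δy|)+1 lattice points, so counting each shared vertex once the boundary has gcd(9,43) + gcd(94,26) + gcd(62,71) + gcd(23,2) = 1+2+1+1 = 5.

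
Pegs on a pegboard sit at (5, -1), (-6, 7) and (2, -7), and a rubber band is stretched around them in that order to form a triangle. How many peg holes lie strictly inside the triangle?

By the shoelace formula, twice the signed area is |[5·7 − (-6)·(-1)] + [(-6)·(-7) − 2·7] + [2·(-1) − 5·(-7)]| = 90, so the area is 45.
Along each edge there are gcd(|Δx|,|Δy|)+1 lattice points, so counting each shared vertex once the boundary has gcd(11,8) + gcd(8,14) + gcd(3,6) = 1+2+3 = 6.
Pick's theorem gives I = A − B/2 + 1 = 45 − 6/2 + 1 = 43.

43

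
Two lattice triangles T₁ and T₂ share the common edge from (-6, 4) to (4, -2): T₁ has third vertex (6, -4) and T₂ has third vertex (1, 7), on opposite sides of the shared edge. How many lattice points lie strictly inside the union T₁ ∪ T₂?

The union is the simple quadrilateral with vertices (-6, 4), (6, -4), (4, -2), (1, 7) in order.
By the shoelace formula, twice the signed area is |[(-6)·(-4) − 6·4] + [6·(-2) − 4·(-4)] + [4·7 − 1·(-2)] + [1·4 − (-6)·7]| = 80, so the area is 40.
Along each edge there are gcd(|Δx|,|Δy|)+1 lattice points, so counting each shared vertex once the boundary has gcd(12,8) + gcd(2,2) + gcd(3,9) + gcd(7,3) = 4+2+3+1 = 10.
By Pick's theorem I = A − B/2 + 1 = 40 − 10/2 + 1 = 36.

36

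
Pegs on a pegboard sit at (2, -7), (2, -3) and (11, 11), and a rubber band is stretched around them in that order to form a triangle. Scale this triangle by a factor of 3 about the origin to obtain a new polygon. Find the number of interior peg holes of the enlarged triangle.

142

Using the shoelace formula, 2A = |(2·(-3) − 2·(-7)) + (2·11 − 11·(-3)) + (11·(-7) − 2·11)| = 36, so the area is 18.
Along each edge there are gcd(|Δx|,|Δy|)+1 lattice points, so counting each shared vertex once the boundary has gcd(0,4) + gcd(9,14) + gcd(9,18) = 4+1+9 = 14.
Scaling by 3 multiplies the area by 3² = 9 (so the new area is 162) and multiplies the boundary lattice-point count by 3, giving 42.
By Pick's theorem, the interior count of the dilated polygon is 162 − 42/2 + 1 = 142.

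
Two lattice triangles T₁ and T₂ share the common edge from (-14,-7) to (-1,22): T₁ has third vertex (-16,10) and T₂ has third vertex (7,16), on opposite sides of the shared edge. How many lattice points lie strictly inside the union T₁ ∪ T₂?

292

The union is the simple quadrilateral with vertices (-14,-7), (-16,10), (-1,22), (7,16) in order.
Using the shoelace formula, 2A = |[(-14)·10 − (-16)·(-7)] + [(-16)·22 − (-1)·10] + [(-1)·16 − 7·22] + [7·(-7) − (-14)·16]| = 589, so the area is 589/2.
The number of boundary lattice points is Σ gcd(|Δx|,|Δy|) = gcd(2,17) + gcd(15,12) + gcd(8,6) + gcd(21,23) = 1+3+2+1 = 7.
By Pick's theorem I = A − B/2 + 1 = 589/2 − 7/2 + 1 = 292.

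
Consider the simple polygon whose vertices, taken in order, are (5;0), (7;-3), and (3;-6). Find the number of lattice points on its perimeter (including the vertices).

Along each edge there are gcd(|Δx|,|Δy|)+1 lattice points, so counting each shared vertex once the boundary has gcd(2,3) + gcd(4,3) + gcd(2,6) = 1+1+2 = 4.

4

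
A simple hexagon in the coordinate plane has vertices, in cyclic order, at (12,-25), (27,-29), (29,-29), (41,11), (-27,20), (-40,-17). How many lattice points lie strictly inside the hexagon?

Using the shoelace formula, 2A = |(12·(-29) − 27·(-25)) + (27·(-29) − 29·(-29)) + (29·11 − 41·(-29)) + (41·20 − (-27)·11) + ((-27)·(-17) − (-40)·20) + ((-40)·(-25) − 12·(-17))| = 5473, so the area is 5473/2.
Summing gcd(|Δx|,|Δy|) over the edges gives the boundary count: gcd(15,4) + gcd(2,0) + gcd(12,40) + gcd(68,9) + gcd(13,37) + gcd(52,8) = 1+2+4+1+1+4 = 13.
By Pick's theorem A = I + B/2 − 1, so I = 5473/2 − 13/2 + 1 = 2731.

2731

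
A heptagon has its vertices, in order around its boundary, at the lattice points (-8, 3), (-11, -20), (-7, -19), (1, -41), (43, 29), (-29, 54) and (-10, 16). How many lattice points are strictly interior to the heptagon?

2830

By the shoelace formula, twice the signed area is |((-8)·(-20) − (-11)·3) + ((-11)·(-19) − (-7)·(-20)) + ((-7)·(-41) − 1·(-19)) + (1·29 − 43·(-41)) + (43·54 − (-29)·29) + ((-29)·16 − (-10)·54) + ((-10)·3 − (-8)·16)| = 5697, so the area is 5697/2.
The number of boundary lattice points is Σ gcd(|Δx|,|Δy|) = gcd(3,23) + gcd(4,1) + gcd(8,22) + gcd(42,70) + gcd(72,25) + gcd(19,38) + gcd(2,13) = 1+1+2+14+1+19+1 = 39.
Pick's theorem gives I = A − B/2 + 1 = 5697/2 − 39/2 + 1 = 2830.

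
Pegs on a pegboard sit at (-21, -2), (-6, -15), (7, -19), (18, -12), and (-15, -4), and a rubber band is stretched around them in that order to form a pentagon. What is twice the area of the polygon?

474

Using the shoelace formula, 2A = |[(-21)·(-15) − (-6)·(-2)] + [(-6)·(-19) − 7·(-15)] + [7·(-12) − 18·(-19)] + [18·(-4) − (-15)·(-12)] + [(-15)·(-2) − (-21)·(-4)]| = 474, so the area is 237.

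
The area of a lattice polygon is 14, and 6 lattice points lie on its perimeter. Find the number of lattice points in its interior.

12

From Pick's theorem, I = A − B/2 + 1 = 14 − 6/2 + 1 = 12.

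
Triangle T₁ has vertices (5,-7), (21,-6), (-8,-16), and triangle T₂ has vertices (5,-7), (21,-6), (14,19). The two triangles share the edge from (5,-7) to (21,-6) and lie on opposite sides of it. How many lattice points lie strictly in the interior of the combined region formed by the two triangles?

268

The union is the simple quadrilateral with vertices (5,-7), (-8,-16), (21,-6), (14,19) in order.
Using the shoelace formula, 2A = |[5·(-16) − (-8)·(-7)] + [(-8)·(-6) − 21·(-16)] + [21·19 − 14·(-6)] + [14·(-7) − 5·19]| = 538, so the area is 269.
Summing gcd(|Δx|,|Δy|) over the edges gives the boundary count: gcd(13,9) + gcd(29,10) + gcd(7,25) + gcd(9,26) = 1+1+1+1 = 4.
By Pick's theorem I = A − B/2 + 1 = 269 − 4/2 + 1 = 268.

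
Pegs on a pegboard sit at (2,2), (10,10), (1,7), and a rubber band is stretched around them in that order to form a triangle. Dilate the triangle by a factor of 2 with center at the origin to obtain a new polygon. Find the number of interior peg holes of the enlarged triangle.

85

Using the shoelace formula, 2A = |[2·10 − 10·2] + [10·7 − 1·10] + [1·2 − 2·7]| = 48, so the area is 24.
Summing gcd(|Δx|,|Δy|) over the edges gives the boundary count: gcd(8,8) + gcd(9,3) + gcd(1,5) = 8+3+1 = 12.
Scaling by 2 multiplies the area by 2² = 4 (so the new area is 96) and multiplies the boundary lattice-point count by 2, giving 24.
By Pick's theorem, the interior count of the dilated polygon is 96 − 24/2 + 1 = 85.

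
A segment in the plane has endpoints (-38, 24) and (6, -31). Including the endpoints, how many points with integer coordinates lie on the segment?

12

The number of lattice points on a segment between lattice points is gcd(|Δx|,|Δy|) + 1 = gcd(44,55) + 1 = 11 + 1 = 12.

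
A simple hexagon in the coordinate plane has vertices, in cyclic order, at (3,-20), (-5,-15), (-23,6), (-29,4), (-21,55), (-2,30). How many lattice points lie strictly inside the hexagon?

Using the shoelace formula, 2A = |(3·(-15) − (-5)·(-20)) + ((-5)·6 − (-23)·(-15)) + ((-23)·4 − (-29)·6) + ((-29)·55 − (-21)·4) + ((-21)·30 − (-2)·55) + ((-2)·(-20) − 3·30)| = 2519, so the area is 1259.5.
Along each edge there are gcd(|Δx|,|Δy|)+1 lattice points, so counting each shared vertex once the boundary has gcd(8,5) + gcd(18,21) + gcd(6,2) + gcd(8,51) + gcd(19,25) + gcd(5,50) = 1+3+2+1+1+5 = 13.
Pick's theorem gives I = A − B/2 + 1 = 1259.5 − 13/2 + 1 = 1254.

1254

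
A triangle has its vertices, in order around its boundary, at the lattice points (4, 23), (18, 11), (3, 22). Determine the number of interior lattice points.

The shoelace formula gives twice the area as |[4·11 − 18·23] + [18·22 − 3·11] + [3·23 − 4·22]| = 26, so the area is 13.
The number of boundary lattice points is Σ gcd(|Δx|,|Δy|) = gcd(14,12) + gcd(15,11) + gcd(1,1) = 2+1+1 = 4.
Pick's theorem gives I = A − B/2 + 1 = 13 − 4/2 + 1 = 12.

12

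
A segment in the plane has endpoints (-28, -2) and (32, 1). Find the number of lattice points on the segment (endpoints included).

The number of lattice points on a segment between lattice points is gcd(|Δx|,|Δy|) + 1 = gcd(60,3) + 1 = 3 + 1 = 4.

4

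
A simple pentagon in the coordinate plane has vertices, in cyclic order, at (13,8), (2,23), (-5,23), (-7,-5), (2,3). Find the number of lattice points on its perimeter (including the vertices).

12

Along each edge there are gcd(|Δx|,|Δy|)+1 lattice points, so counting each shared vertex once the boundary has gcd(11,15) + gcd(7,0) + gcd(2,28) + gcd(9,8) + gcd(11,5) = 1+7+2+1+1 = 12.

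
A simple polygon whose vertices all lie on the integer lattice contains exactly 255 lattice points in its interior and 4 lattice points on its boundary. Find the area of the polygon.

256

Pick's theorem states A = I + B/2 − 1, so A = 255 + 4/2 − 1 = 256.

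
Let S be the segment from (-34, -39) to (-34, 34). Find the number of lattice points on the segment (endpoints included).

74

The number of lattice points on a segment between lattice points is gcd(|Δx|,|Δy|) + 1 = gcd(0,73) + 1 = 73 + 1 = 74.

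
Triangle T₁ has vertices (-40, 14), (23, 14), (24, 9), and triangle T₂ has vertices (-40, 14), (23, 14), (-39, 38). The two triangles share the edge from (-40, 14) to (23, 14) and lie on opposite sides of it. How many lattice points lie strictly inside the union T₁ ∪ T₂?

The union is the simple quadrilateral with vertices (-40, 14), (24, 9), (23, 14), (-39, 38) in order.
By the shoelace formula, twice the signed area is |[(-40)·9 − 24·14] + [24·14 − 23·9] + [23·38 − (-39)·14] + [(-39)·14 − (-40)·38]| = 1827, so the area is 1827/2.
The number of boundary lattice points is Σ gcd(|Δx|,|Δy|) = gcd(64,5) + gcd(1,5) + gcd(62,24) + gcd(1,24) = 1+1+2+1 = 5.
By Pick's theorem I = A − B/2 + 1 = 1827/2 − 5/2 + 1 = 912.

912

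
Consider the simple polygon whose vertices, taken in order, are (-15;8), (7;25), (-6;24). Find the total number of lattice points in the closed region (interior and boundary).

102

By the shoelace formula, twice the signed area is |[(-15)·25 − 7·8] + [7·24 − (-6)·25] + [(-6)·8 − (-15)·24]| = 199, so the area is 199/2.
Along each edge there are gcd(|Δx|,|Δy|)+1 lattice points, so counting each shared vertex once the boundary has gcd(22,17) + gcd(13,1) + gcd(9,16) = 1+1+1 = 3.
Pick's theorem gives I = A − B/2 + 1 = 199/2 − 3/2 + 1 = 99, so the closed region contains I + B = 99 + 3 = 102 lattice points.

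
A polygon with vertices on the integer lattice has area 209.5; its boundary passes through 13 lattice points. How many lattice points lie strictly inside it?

204

From Pick's theorem, I = A − B/2 + 1 = 209.5 − 13/2 + 1 = 204.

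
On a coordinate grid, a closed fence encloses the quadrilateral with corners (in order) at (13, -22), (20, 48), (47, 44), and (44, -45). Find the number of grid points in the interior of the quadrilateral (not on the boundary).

Using the shoelace formula, 2A = |[13·48 − 20·(-22)] + [20·44 − 47·48] + [47·(-45) − 44·44] + [44·(-22) − 13·(-45)]| = 4746, so the area is 2373.
Along each edge there are gcd(|Δx|,|Δy|)+1 lattice points, so counting each shared vertex once the boundary has gcd(7,70) + gcd(27,4) + gcd(3,89) + gcd(31,23) = 7+1+1+1 = 10.
Pick's theorem gives I = A − B/2 + 1 = 2373 − 10/2 + 1 = 2369.

2369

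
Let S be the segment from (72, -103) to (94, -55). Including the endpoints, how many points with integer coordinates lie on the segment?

The number of lattice points on a segment between lattice points is gcd(|Δx|,|Δy|) + 1 = gcd(22,48) + 1 = 2 + 1 = 3.

3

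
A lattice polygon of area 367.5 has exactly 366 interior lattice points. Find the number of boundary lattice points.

5

Pick's theorem gives A = I + B/2 − 1, so B = 2(A − I + 1) = 2(367.5 − 366 + 1) = 5.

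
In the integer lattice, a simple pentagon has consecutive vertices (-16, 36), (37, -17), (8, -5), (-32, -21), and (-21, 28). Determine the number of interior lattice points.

Using the shoelace formula, 2A = |[(-16)·(-17) − 37·36] + [37·(-5) − 8·(-17)] + [8·(-21) − (-32)·(-5)] + [(-32)·28 − (-21)·(-21)] + [(-21)·36 − (-16)·28]| = 3082, so the area is 1541.
Summing gcd(|Δx|,|Δy|) over the edges gives the boundary count: gcd(53,53) + gcd(29,12) + gcd(40,16) + gcd(11,49) + gcd(5,8) = 53+1+8+1+1 = 64.
By Pick's theorem A = I + B/2 − 1, so I = 1541 − 64/2 + 1 = 1510.

1510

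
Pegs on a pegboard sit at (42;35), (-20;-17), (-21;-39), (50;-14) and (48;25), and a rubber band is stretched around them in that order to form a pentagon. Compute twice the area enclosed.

5205

The shoelace formula gives twice the area as |(42·(-17) − (-20)·35) + ((-20)·(-39) − (-21)·(-17)) + ((-21)·(-14) − 50·(-39)) + (50·25 − 48·(-14)) + (48·35 − 42·25)| = 5205, so the area is 2602.5.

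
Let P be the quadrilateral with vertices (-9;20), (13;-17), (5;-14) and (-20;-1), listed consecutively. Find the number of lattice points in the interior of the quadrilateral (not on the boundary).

448

The shoelace formula gives twice the area as |[(-9)·(-17) − 13·20] + [13·(-14) − 5·(-17)] + [5·(-1) − (-20)·(-14)] + [(-20)·20 − (-9)·(-1)]| = 898, so the area is 449.
The number of boundary lattice points is Σ gcd(|Δx|,|Δy|) = gcd(22,37) + gcd(8,3) + gcd(25,13) + gcd(11,21) = 1+1+1+1 = 4.
Pick's theorem gives I = A − B/2 + 1 = 449 − 4/2 + 1 = 448.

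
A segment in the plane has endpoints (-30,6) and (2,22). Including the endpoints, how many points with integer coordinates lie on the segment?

17

The number of lattice points on a segment between lattice points is gcd(|Δx|,|Δy|) + 1 = gcd(32,16) + 1 = 16 + 1 = 17.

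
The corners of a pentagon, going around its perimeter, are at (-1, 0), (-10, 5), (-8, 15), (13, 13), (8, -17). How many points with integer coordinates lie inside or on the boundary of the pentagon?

The shoelace formula gives twice the area as |((-1)·5 − (-10)·0) + ((-10)·15 − (-8)·5) + ((-8)·13 − 13·15) + (13·(-17) − 8·13) + (8·0 − (-1)·(-17))| = 756, so the area is 378.
The number of boundary lattice points is Σ gcd(|Δx|,|Δy|) = gcd(9,5) + gcd(2,10) + gcd(21,2) + gcd(5,30) + gcd(9,17) = 1+2+1+5+1 = 10.
Pick's theorem gives I = A − B/2 + 1 = 378 − 10/2 + 1 = 374, so the closed region contains I + B = 374 + 10 = 384 lattice points.

384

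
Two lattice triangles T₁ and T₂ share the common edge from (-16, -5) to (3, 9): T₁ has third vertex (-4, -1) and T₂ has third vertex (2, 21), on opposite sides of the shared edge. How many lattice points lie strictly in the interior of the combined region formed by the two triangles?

The union is the simple quadrilateral with vertices (-16, -5), (-4, -1), (3, 9), (2, 21) in order.
Using the shoelace formula, 2A = |((-16)·(-1) − (-4)·(-5)) + ((-4)·9 − 3·(-1)) + (3·21 − 2·9) + (2·(-5) − (-16)·21)| = 334, so the area is 167.
Summing gcd(|Δx|,|Δy|) over the edges gives the boundary count: gcd(12,4) + gcd(7,10) + gcd(1,12) + gcd(18,26) = 4+1+1+2 = 8.
By Pick's theorem I = A − B/2 + 1 = 167 − 8/2 + 1 = 164.

164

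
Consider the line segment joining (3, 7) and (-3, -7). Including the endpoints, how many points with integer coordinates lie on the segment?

The number of lattice points on a segment between lattice points is gcd(|Δx|,|Δy|) + 1 = gcd(6,14) + 1 = 2 + 1 = 3.

3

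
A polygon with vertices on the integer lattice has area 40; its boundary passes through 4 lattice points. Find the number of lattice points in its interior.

From Pick's theorem, I = A − B/2 + 1 = 40 − 4/2 + 1 = 39.

39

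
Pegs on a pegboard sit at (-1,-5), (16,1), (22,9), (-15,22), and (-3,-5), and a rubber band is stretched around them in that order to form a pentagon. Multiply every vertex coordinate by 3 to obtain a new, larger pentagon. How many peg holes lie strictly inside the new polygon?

By the shoelace formula, twice the signed area is |((-1)·1 − 16·(-5)) + (16·9 − 22·1) + (22·22 − (-15)·9) + ((-15)·(-5) − (-3)·22) + ((-3)·(-5) − (-1)·(-5))| = 971, so the area is 485.5.
Summing gcd(|Δx|,|Δy|) over the edges gives the boundary count: gcd(17,6) + gcd(6,8) + gcd(37,13) + gcd(12,27) + gcd(2,0) = 1+2+1+3+2 = 9.
Scaling by 3 multiplies the area by 3² = 9 (so the new area is 4369.5) and multiplies the boundary lattice-point count by 3, giving 27.
By Pick's theorem, the interior count of the dilated polygon is 4369.5 − 27/2 + 1 = 4357.

4357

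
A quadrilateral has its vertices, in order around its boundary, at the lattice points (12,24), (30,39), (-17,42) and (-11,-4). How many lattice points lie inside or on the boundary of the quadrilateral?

The shoelace formula gives twice the area as |(12·39 − 30·24) + (30·42 − (-17)·39) + ((-17)·(-4) − (-11)·42) + ((-11)·24 − 12·(-4))| = 1985, so the area is 1985/2.
Along each edge there are gcd(|Δx|,|Δy|)+1 lattice points, so counting each shared vertex once the boundary has gcd(18,15) + gcd(47,3) + gcd(6,46) + gcd(23,28) = 3+1+2+1 = 7.
Pick's theorem gives I = A − B/2 + 1 = 1985/2 − 7/2 + 1 = 990, so the closed region contains I + B = 990 + 7 = 997 lattice points.

997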